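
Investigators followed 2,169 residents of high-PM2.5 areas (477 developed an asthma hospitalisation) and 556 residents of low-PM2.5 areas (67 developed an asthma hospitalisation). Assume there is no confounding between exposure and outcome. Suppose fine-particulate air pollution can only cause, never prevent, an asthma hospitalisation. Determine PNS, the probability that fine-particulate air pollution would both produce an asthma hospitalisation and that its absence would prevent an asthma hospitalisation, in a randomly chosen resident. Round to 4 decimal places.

PNS ≈ 0.0994

p₁ = P(outcome | exposed) = 477/2169 = 0.21992
p₀ = P(outcome | unexposed) = 67/556 = 0.1205
Under exogeneity and monotonicity, PNS = p₁ − p₀.
PNS = 0.21992 − 0.1205 = 0.099413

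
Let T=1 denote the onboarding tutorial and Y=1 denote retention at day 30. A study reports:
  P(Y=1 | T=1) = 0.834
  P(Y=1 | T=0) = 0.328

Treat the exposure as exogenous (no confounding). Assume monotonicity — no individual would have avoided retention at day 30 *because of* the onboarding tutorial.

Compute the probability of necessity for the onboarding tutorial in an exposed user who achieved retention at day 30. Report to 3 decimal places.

Let p₁ = 0.834, p₀ = 0.328.
Under exogeneity and monotonicity, PN = (p₁ − p₀) / p₁.
PN = (0.834 − 0.328) / 0.834 = 0.506 / 0.834 ≈ 0.6067

PN ≈ 0.607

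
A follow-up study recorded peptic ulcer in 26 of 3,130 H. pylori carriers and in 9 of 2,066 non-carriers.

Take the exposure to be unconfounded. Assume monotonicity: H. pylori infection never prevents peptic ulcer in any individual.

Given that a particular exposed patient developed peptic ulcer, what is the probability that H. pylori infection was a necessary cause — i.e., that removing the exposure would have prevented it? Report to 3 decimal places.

PN ≈ 0.476

p₁ = P(outcome | exposed) = 26/3130 = 0.0083067
p₀ = P(outcome | unexposed) = 9/2066 = 0.0043562
Under exogeneity and monotonicity, PN = (p₁ − p₀) / p₁.
PN = (0.0083067 − 0.0043562) / 0.0083067 = 0.0039505 / 0.0083067 ≈ 0.4756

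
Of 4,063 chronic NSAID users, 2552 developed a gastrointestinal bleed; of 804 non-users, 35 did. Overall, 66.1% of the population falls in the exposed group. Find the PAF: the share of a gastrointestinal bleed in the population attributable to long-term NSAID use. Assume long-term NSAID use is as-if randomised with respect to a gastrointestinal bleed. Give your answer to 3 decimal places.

PAF ≈ 0.899

p₁ = P(outcome | exposed) = 2552/4063 = 0.62811
p₀ = P(outcome | unexposed) = 35/804 = 0.043532
Overall risk P(Y=1) = π·p₁ + (1−π)·p₀ = 0.661×0.62811 + 0.339×0.043532 = 0.42994.
Under exogeneity, PAF = [P(Y=1) − p₀] / P(Y=1).
PAF = (0.42994 − 0.043532) / 0.42994 ≈ 0.8987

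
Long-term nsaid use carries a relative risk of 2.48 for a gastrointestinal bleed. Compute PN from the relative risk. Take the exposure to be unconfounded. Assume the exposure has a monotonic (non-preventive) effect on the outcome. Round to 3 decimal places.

Under exogeneity and monotonicity, PN = (RR − 1) / RR = 1 − 1/RR.
PN = (2.48 − 1) / 2.48 = 1.48 / 2.48 ≈ 0.5968

PN ≈ 0.597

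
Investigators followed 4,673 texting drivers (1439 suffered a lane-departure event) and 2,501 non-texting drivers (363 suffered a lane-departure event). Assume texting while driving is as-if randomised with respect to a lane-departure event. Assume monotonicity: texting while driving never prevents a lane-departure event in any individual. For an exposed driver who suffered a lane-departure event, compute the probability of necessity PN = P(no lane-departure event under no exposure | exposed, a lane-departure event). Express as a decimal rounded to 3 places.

PN ≈ 0.529

p₁ = P(outcome | exposed) = 1439/4673 = 0.30794
p₀ = P(outcome | unexposed) = 363/2501 = 0.14514
Under exogeneity and monotonicity, PN = (p₁ − p₀) / p₁.
PN = (0.30794 − 0.14514) / 0.30794 = 0.1628 / 0.30794 ≈ 0.5287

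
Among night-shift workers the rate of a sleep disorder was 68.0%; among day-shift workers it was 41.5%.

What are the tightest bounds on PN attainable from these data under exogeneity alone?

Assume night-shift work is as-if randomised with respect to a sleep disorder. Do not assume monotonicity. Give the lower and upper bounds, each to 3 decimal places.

p₁ = 0.68, p₀ = 0.415.
Under exogeneity alone the bounds on PN are max{0,(p₁−p₀)/p₁} ≤ PN ≤ min{1,(1−p₀)/p₁}.
  lower = (p₁ − p₀)/p₁ = 0.265 / 0.68 ≈ 0.3897
  upper = min{1, (1 − p₀)/p₁} = 0.585 / 0.68 ≈ 0.8603

0.390 ≤ PN ≤ 0.860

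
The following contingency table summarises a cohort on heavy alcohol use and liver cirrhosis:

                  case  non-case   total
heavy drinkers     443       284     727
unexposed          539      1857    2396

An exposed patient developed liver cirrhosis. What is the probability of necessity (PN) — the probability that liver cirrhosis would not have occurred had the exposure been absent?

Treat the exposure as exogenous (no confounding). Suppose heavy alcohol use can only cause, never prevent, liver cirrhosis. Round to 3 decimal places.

p₁ = P(outcome | exposed) = 443/727 = 0.60935
p₀ = P(outcome | unexposed) = 539/2396 = 0.22496
Under exogeneity and monotonicity, PN = (p₁ − p₀) / p₁.
PN = (0.60935 − 0.22496) / 0.60935 = 0.3844 / 0.60935 ≈ 0.6308

PN ≈ 0.631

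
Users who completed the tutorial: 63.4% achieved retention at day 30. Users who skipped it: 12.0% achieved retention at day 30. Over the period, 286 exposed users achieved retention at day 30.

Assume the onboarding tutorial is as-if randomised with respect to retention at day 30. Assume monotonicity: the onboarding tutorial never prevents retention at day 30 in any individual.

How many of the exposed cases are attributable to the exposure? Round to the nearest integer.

p₁ = 0.634, p₀ = 0.12.
PN = (p₁ − p₀)/p₁ = (0.634 − 0.12) / 0.634 ≈ 0.81073.
Attributable cases ≈ PN × (exposed cases) = 0.81073 × 286 ≈ 231.87.

about 232 cases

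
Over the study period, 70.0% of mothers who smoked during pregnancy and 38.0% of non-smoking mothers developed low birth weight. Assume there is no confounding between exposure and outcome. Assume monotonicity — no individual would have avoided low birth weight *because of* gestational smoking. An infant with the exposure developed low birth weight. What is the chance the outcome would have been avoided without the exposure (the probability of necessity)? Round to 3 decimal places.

p₁ = 0.7, p₀ = 0.38.
Under exogeneity and monotonicity, PN = (p₁ − p₀) / p₁.
PN = (0.7 − 0.38) / 0.7 = 0.32 / 0.7 ≈ 0.4571

PN ≈ 0.457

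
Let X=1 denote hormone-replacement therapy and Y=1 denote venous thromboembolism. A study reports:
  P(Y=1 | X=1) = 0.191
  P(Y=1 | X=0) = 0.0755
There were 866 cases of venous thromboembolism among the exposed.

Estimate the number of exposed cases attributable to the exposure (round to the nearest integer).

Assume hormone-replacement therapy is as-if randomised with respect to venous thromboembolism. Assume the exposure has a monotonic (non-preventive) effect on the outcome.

about 524 cases

Let p₁ = 0.191, p₀ = 0.0755.
PN = (p₁ − p₀)/p₁ = (0.191 − 0.0755) / 0.191 ≈ 0.60471.
Attributable cases ≈ PN × (exposed cases) = 0.60471 × 866 ≈ 523.68.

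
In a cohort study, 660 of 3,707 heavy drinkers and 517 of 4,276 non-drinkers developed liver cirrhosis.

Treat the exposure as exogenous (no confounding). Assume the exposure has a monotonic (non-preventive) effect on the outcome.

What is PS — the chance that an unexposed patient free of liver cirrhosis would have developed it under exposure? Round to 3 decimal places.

p₁ = P(outcome | exposed) = 660/3707 = 0.17804
p₀ = P(outcome | unexposed) = 517/4276 = 0.12091
Under exogeneity and monotonicity, PS = (p₁ − p₀) / (1 − p₀).
PS = (0.17804 − 0.12091) / (1 − 0.12091) = 0.057134 / 0.87909 ≈ 0.0650

PS ≈ 0.065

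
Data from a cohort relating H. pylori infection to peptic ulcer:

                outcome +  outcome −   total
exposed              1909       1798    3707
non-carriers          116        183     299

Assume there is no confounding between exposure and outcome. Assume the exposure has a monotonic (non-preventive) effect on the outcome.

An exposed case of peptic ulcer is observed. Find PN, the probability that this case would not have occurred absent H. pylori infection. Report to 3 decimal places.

PN ≈ 0.247

p₁ = P(outcome | exposed) = 1909/3707 = 0.51497
p₀ = P(outcome | unexposed) = 116/299 = 0.38796
Under exogeneity and monotonicity, PN = (p₁ − p₀) / p₁.
PN = (0.51497 − 0.38796) / 0.51497 = 0.12701 / 0.51497 ≈ 0.2466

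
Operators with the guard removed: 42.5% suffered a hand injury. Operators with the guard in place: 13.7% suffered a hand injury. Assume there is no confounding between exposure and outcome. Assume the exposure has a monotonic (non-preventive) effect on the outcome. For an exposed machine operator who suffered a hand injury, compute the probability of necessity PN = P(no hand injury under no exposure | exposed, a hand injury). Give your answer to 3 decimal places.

PN ≈ 0.678

p₁ = 0.425, p₀ = 0.137.
Under exogeneity and monotonicity, PN = (p₁ − p₀) / p₁.
PN = (0.425 − 0.137) / 0.425 = 0.288 / 0.425 ≈ 0.6776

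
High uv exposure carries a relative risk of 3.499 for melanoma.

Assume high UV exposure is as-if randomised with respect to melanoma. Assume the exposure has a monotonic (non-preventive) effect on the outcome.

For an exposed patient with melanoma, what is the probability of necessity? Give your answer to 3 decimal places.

PN ≈ 0.714

Under exogeneity and monotonicity, PN = (RR − 1) / RR = 1 − 1/RR.
PN = (3.499 − 1) / 3.499 = 2.499 / 3.499 ≈ 0.7142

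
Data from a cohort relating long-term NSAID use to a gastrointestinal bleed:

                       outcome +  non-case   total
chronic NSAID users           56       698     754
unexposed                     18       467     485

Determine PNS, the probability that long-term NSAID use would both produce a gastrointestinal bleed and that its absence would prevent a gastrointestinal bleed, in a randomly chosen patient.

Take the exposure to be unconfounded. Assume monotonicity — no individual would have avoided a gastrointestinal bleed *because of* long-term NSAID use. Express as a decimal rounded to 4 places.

p₁ = P(outcome | exposed) = 56/754 = 0.074271
p₀ = P(outcome | unexposed) = 18/485 = 0.037113
Under exogeneity and monotonicity, PNS = p₁ − p₀.
PNS = 0.074271 − 0.037113 = 0.037157

PNS ≈ 0.0372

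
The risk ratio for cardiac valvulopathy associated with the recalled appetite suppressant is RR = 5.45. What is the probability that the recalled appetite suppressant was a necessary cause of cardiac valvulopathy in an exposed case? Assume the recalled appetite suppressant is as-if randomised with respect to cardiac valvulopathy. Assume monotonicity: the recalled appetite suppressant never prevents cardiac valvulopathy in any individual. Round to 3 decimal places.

PN ≈ 0.817

Under exogeneity and monotonicity, PN = (RR − 1) / RR = 1 − 1/RR.
PN = (5.45 − 1) / 5.45 = 4.45 / 5.45 ≈ 0.8165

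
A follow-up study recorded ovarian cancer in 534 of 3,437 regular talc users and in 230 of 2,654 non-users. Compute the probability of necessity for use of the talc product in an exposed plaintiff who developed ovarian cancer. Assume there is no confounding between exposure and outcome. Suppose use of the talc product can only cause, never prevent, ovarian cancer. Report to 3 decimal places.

PN ≈ 0.442

p₁ = P(outcome | exposed) = 534/3437 = 0.15537
p₀ = P(outcome | unexposed) = 230/2654 = 0.086662
Under exogeneity and monotonicity, PN = (p₁ − p₀) / p₁.
PN = (0.15537 − 0.086662) / 0.15537 = 0.068706 / 0.15537 ≈ 0.4422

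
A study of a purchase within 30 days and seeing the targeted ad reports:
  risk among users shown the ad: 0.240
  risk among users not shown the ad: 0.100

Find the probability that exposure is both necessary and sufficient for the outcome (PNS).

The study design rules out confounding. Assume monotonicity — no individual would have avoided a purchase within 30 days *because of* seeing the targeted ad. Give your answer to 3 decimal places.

Let p₁ = 0.24, p₀ = 0.1.
Under exogeneity and monotonicity, PNS = p₁ − p₀.
PNS = 0.24 − 0.1 = 0.14

PNS ≈ 0.140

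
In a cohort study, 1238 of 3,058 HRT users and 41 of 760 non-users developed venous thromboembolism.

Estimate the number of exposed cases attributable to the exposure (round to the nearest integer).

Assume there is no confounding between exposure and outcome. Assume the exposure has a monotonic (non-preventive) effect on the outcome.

about 1073 cases

p₁ = P(outcome | exposed) = 1238/3058 = 0.40484
p₀ = P(outcome | unexposed) = 41/760 = 0.053947
PN = (p₁ − p₀)/p₁ = (0.40484 − 0.053947) / 0.40484 ≈ 0.86674.
Attributable cases ≈ PN × (exposed cases) = 0.86674 × 1238 ≈ 1073.03.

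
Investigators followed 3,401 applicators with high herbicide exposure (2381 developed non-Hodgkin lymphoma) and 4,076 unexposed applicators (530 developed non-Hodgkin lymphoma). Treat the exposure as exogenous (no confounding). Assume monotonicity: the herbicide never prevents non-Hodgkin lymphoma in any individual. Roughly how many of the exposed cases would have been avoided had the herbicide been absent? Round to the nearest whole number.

p₁ = P(outcome | exposed) = 2381/3401 = 0.70009
p₀ = P(outcome | unexposed) = 530/4076 = 0.13003
PN = (p₁ − p₀)/p₁ = (0.70009 − 0.13003) / 0.70009 ≈ 0.81427.
Attributable cases ≈ PN × (exposed cases) = 0.81427 × 2381 ≈ 1938.77.

about 1939 cases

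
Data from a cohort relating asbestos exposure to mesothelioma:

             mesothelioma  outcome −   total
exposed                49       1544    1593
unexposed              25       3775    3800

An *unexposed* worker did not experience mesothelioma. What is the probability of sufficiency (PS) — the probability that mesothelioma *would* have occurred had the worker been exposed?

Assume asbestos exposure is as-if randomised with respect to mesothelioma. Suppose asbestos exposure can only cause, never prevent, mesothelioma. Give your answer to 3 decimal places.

p₁ = P(outcome | exposed) = 49/1593 = 0.03076
p₀ = P(outcome | unexposed) = 25/3800 = 0.0065789
Under exogeneity and monotonicity, PS = (p₁ − p₀)/(1 − p₀).
PS = (0.03076 − 0.0065789) / 0.99342 ≈ 0.0243

PS ≈ 0.024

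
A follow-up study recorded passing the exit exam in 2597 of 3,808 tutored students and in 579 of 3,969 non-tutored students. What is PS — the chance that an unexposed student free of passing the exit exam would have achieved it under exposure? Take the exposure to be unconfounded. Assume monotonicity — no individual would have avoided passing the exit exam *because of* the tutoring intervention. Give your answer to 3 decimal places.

p₁ = P(outcome | exposed) = 2597/3808 = 0.68199
p₀ = P(outcome | unexposed) = 579/3969 = 0.14588
Under exogeneity and monotonicity, PS = (p₁ − p₀) / (1 − p₀).
PS = (0.68199 − 0.14588) / (1 − 0.14588) = 0.5361 / 0.85412 ≈ 0.6277

PS ≈ 0.628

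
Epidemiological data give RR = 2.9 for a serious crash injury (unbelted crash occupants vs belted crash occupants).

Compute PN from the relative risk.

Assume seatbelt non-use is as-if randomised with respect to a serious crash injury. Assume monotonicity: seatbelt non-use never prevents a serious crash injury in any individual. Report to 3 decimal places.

Under exogeneity and monotonicity, PN = (RR − 1) / RR = 1 − 1/RR.
PN = (2.9 − 1) / 2.9 = 1.9 / 2.9 ≈ 0.6552

PN ≈ 0.655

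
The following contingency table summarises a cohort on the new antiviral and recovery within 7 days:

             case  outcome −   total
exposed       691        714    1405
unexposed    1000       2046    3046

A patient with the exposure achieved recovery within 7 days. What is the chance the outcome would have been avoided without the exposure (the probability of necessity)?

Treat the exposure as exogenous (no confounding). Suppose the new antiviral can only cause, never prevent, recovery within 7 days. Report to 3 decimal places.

PN ≈ 0.332

p₁ = P(outcome | exposed) = 691/1405 = 0.49181
p₀ = P(outcome | unexposed) = 1000/3046 = 0.3283
Under exogeneity and monotonicity, PN = (p₁ − p₀) / p₁.
PN = (0.49181 − 0.3283) / 0.49181 = 0.16352 / 0.49181 ≈ 0.3325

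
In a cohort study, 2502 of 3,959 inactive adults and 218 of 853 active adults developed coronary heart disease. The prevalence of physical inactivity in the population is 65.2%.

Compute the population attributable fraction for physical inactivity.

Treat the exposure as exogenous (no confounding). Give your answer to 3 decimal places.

p₁ = P(outcome | exposed) = 2502/3959 = 0.63198
p₀ = P(outcome | unexposed) = 218/853 = 0.25557
Overall risk P(Y=1) = π·p₁ + (1−π)·p₀ = 0.652×0.63198 + 0.348×0.25557 = 0.50099.
Under exogeneity, PAF = [P(Y=1) − p₀] / P(Y=1).
PAF = (0.50099 − 0.25557) / 0.50099 ≈ 0.4899

PAF ≈ 0.490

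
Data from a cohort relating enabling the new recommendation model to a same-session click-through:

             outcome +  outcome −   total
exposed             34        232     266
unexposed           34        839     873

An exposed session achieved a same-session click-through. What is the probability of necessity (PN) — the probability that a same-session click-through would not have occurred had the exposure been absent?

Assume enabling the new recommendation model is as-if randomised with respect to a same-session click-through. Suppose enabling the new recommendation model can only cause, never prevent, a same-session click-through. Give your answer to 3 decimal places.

PN ≈ 0.695

p₁ = P(outcome | exposed) = 34/266 = 0.12782
p₀ = P(outcome | unexposed) = 34/873 = 0.038946
Under exogeneity and monotonicity, PN = (p₁ − p₀) / p₁.
PN = (0.12782 − 0.038946) / 0.12782 = 0.088873 / 0.12782 ≈ 0.6953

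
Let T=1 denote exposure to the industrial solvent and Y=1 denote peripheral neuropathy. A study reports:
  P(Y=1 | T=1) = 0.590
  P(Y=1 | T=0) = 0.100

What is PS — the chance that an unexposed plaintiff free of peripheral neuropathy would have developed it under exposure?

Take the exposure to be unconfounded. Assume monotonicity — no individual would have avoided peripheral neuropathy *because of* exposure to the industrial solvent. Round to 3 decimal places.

PS ≈ 0.544

Let p₁ = 0.59, p₀ = 0.1.
Under exogeneity and monotonicity, PS = (p₁ − p₀) / (1 − p₀).
PS = (0.59 − 0.1) / (1 − 0.1) = 0.49 / 0.9 ≈ 0.5444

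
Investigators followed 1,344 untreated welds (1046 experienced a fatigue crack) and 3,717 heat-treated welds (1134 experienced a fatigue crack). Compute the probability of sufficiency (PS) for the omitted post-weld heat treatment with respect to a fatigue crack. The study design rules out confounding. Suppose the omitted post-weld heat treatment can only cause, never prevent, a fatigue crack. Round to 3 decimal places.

p₁ = P(outcome | exposed) = 1046/1344 = 0.77827
p₀ = P(outcome | unexposed) = 1134/3717 = 0.30508
Under exogeneity and monotonicity, PS = (p₁ − p₀) / (1 − p₀).
PS = (0.77827 − 0.30508) / (1 − 0.30508) = 0.47319 / 0.69492 ≈ 0.6809

PS ≈ 0.681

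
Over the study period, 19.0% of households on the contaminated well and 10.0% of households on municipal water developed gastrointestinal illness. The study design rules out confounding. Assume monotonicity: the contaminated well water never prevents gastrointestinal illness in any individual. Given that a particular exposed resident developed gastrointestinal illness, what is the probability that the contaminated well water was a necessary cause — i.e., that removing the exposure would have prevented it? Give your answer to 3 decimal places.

p₁ = 0.19, p₀ = 0.1.
Under exogeneity and monotonicity, PN = (p₁ − p₀) / p₁.
PN = (0.19 − 0.1) / 0.19 = 0.09 / 0.19 ≈ 0.4737

PN ≈ 0.474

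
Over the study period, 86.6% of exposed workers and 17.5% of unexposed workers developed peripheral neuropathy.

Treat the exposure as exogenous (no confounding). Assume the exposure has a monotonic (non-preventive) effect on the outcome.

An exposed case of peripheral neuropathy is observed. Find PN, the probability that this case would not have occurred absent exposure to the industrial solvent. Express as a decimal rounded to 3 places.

p₁ = 0.866, p₀ = 0.175.
Under exogeneity and monotonicity, PN = (p₁ − p₀) / p₁.
PN = (0.866 − 0.175) / 0.866 = 0.691 / 0.866 ≈ 0.7979

PN ≈ 0.798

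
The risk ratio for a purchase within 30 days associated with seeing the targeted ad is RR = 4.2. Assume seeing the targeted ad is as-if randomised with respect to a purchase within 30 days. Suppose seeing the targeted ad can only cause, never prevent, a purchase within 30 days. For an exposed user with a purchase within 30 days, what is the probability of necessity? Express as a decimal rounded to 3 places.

Under exogeneity and monotonicity, PN = (RR − 1) / RR = 1 − 1/RR.
PN = (4.2 − 1) / 4.2 = 3.2 / 4.2 ≈ 0.7619

PN ≈ 0.762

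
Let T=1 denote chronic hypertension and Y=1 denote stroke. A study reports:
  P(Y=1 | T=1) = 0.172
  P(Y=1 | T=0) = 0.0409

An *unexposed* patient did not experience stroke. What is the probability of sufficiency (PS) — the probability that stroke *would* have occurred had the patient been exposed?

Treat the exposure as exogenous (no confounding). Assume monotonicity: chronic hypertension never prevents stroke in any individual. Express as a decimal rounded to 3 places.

PS ≈ 0.137

Let p₁ = 0.172, p₀ = 0.0409.
Under exogeneity and monotonicity, PS = (p₁ − p₀) / (1 − p₀).
PS = (0.172 − 0.0409) / (1 − 0.0409) = 0.1311 / 0.9591 ≈ 0.1367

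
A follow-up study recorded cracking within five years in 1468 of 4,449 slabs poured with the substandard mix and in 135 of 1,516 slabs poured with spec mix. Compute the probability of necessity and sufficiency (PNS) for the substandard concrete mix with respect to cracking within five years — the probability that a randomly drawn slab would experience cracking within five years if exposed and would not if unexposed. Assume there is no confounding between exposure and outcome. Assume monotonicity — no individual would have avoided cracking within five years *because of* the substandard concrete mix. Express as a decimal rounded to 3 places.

p₁ = P(outcome | exposed) = 1468/4449 = 0.32996
p₀ = P(outcome | unexposed) = 135/1516 = 0.08905
Under exogeneity and monotonicity, PNS = p₁ − p₀.
PNS = 0.32996 − 0.08905 = 0.24091

PNS ≈ 0.241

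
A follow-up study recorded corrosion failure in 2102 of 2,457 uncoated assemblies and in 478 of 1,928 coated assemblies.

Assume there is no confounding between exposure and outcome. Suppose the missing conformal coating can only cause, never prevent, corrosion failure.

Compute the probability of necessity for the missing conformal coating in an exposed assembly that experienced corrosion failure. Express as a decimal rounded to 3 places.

p₁ = P(outcome | exposed) = 2102/2457 = 0.85551
p₀ = P(outcome | unexposed) = 478/1928 = 0.24793
Under exogeneity and monotonicity, PN = (p₁ − p₀) / p₁.
PN = (0.85551 − 0.24793) / 0.85551 = 0.60759 / 0.85551 ≈ 0.7102

PN ≈ 0.710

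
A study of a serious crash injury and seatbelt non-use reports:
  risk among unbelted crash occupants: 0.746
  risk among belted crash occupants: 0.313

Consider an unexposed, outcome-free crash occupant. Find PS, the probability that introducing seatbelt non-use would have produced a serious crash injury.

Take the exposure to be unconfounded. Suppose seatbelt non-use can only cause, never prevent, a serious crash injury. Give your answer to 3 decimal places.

PS ≈ 0.630

Let p₁ = 0.746, p₀ = 0.313.
Under exogeneity and monotonicity, PS = (p₁ − p₀) / (1 − p₀).
PS = (0.746 − 0.313) / (1 − 0.313) = 0.433 / 0.687 ≈ 0.6303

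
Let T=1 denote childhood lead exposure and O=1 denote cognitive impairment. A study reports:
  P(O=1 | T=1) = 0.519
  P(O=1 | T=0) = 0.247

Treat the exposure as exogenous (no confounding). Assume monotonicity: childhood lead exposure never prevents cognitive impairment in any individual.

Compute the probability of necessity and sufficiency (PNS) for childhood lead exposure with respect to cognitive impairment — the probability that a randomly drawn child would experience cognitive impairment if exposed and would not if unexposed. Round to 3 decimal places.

Let p₁ = 0.519, p₀ = 0.247.
Under exogeneity and monotonicity, PNS = p₁ − p₀.
PNS = 0.519 − 0.247 = 0.272

PNS ≈ 0.272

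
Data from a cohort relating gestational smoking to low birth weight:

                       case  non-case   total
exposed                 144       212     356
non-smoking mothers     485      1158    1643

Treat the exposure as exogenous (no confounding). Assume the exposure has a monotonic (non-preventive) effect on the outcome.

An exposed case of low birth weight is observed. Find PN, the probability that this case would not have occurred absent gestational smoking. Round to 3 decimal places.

PN ≈ 0.270

p₁ = P(outcome | exposed) = 144/356 = 0.40449
p₀ = P(outcome | unexposed) = 485/1643 = 0.29519
Under exogeneity and monotonicity, PN = (p₁ − p₀)/p₁.
PN = (0.40449 − 0.29519) / 0.40449 ≈ 0.2702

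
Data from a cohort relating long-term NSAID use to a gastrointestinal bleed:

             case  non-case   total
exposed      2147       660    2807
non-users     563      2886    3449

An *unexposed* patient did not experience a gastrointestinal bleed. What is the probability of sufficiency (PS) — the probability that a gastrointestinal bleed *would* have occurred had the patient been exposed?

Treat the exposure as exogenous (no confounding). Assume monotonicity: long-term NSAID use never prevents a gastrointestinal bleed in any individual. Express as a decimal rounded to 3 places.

p₁ = P(outcome | exposed) = 2147/2807 = 0.76487
p₀ = P(outcome | unexposed) = 563/3449 = 0.16324
Under exogeneity and monotonicity, PS = (p₁ − p₀) / (1 − p₀).
PS = (0.76487 − 0.16324) / (1 − 0.16324) = 0.60164 / 0.83676 ≈ 0.7190

PS ≈ 0.719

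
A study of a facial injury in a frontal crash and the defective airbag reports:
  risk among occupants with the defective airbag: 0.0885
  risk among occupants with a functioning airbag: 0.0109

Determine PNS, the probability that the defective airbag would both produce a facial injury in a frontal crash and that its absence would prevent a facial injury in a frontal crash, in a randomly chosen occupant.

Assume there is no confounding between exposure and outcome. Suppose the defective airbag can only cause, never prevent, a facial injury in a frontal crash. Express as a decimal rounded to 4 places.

PNS ≈ 0.0776

Let p₁ = 0.0885, p₀ = 0.0109.
Under exogeneity and monotonicity, PNS = p₁ − p₀.
PNS = 0.0885 − 0.0109 = 0.0776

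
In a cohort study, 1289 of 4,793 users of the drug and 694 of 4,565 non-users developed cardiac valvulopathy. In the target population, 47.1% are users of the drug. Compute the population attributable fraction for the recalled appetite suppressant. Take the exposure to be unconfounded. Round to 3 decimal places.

PAF ≈ 0.266

p₁ = P(outcome | exposed) = 1289/4793 = 0.26893
p₀ = P(outcome | unexposed) = 694/4565 = 0.15203
Overall risk P(Y=1) = π·p₁ + (1−π)·p₀ = 0.471×0.26893 + 0.529×0.15203 = 0.20709.
Under exogeneity, PAF = [P(Y=1) − p₀] / P(Y=1).
PAF = (0.20709 − 0.15203) / 0.20709 ≈ 0.2659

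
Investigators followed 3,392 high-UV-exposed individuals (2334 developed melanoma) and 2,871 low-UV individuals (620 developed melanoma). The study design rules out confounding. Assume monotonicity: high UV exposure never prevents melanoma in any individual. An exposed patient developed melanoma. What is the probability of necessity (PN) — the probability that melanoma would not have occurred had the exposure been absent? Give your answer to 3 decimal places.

p₁ = P(outcome | exposed) = 2334/3392 = 0.68809
p₀ = P(outcome | unexposed) = 620/2871 = 0.21595
Under exogeneity and monotonicity, PN = (p₁ − p₀) / p₁.
PN = (0.68809 − 0.21595) / 0.68809 = 0.47214 / 0.68809 ≈ 0.6862

PN ≈ 0.686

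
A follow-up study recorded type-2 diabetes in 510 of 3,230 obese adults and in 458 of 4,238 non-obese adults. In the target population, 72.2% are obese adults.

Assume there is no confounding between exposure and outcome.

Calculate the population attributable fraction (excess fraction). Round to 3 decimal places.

p₁ = P(outcome | exposed) = 510/3230 = 0.15789
p₀ = P(outcome | unexposed) = 458/4238 = 0.10807
Overall risk P(Y=1) = π·p₁ + (1−π)·p₀ = 0.722×0.15789 + 0.278×0.10807 = 0.14404.
Under exogeneity, PAF = [P(Y=1) − p₀] / P(Y=1).
PAF = (0.14404 − 0.10807) / 0.14404 ≈ 0.2497

PAF ≈ 0.250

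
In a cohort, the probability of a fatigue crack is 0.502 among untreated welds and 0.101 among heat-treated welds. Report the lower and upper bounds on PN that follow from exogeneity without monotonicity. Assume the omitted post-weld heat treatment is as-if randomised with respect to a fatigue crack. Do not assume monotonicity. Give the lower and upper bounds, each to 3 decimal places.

0.799 ≤ PN ≤ 1.000

Let p₁ = 0.502, p₀ = 0.101.
Under exogeneity alone the bounds on PN are max{0,(p₁−p₀)/p₁} ≤ PN ≤ min{1,(1−p₀)/p₁}.
  lower = (p₁ − p₀)/p₁ = 0.401 / 0.502 ≈ 0.7988
  upper = min{1, (1 − p₀)/p₁} = 0.899 / 0.502 ≈ 1.7908 → capped at 1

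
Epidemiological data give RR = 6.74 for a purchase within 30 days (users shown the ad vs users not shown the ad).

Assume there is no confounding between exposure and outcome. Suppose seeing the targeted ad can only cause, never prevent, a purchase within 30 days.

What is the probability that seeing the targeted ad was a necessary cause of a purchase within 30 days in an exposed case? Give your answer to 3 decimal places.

Under exogeneity and monotonicity, PN = (RR − 1) / RR = 1 − 1/RR.
PN = (6.74 − 1) / 6.74 = 5.74 / 6.74 ≈ 0.8516

PN ≈ 0.852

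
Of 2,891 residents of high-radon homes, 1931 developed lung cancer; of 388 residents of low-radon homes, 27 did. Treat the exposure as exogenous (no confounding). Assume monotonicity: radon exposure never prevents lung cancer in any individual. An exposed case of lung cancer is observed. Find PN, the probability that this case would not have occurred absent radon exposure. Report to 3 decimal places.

p₁ = P(outcome | exposed) = 1931/2891 = 0.66793
p₀ = P(outcome | unexposed) = 27/388 = 0.069588
Under exogeneity and monotonicity, PN = (p₁ − p₀) / p₁.
PN = (0.66793 − 0.069588) / 0.66793 = 0.59835 / 0.66793 ≈ 0.8958

PN ≈ 0.896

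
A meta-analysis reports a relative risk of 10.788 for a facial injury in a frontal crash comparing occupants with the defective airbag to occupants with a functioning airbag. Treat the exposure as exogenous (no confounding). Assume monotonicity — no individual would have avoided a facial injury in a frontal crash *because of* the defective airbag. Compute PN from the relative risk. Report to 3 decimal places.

Under exogeneity and monotonicity, PN = (RR − 1) / RR = 1 − 1/RR.
PN = (10.788 − 1) / 10.788 = 9.788 / 10.788 ≈ 0.9073

PN ≈ 0.907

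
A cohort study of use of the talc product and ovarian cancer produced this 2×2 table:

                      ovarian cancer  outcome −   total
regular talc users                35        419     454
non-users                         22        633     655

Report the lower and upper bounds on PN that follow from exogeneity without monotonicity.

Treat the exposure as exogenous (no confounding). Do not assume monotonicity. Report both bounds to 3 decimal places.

0.564 ≤ PN ≤ 1.000

p₁ = P(outcome | exposed) = 35/454 = 0.077093
p₀ = P(outcome | unexposed) = 22/655 = 0.033588
Under exogeneity alone the bounds on PN are max{0,(p₁−p₀)/p₁} ≤ PN ≤ min{1,(1−p₀)/p₁}.
  lower = (p₁ − p₀)/p₁ = 0.043505 / 0.077093 ≈ 0.5643
  upper = min{1, (1 − p₀)/p₁} = 0.96641 / 0.077093 ≈ 12.5357 → capped at 1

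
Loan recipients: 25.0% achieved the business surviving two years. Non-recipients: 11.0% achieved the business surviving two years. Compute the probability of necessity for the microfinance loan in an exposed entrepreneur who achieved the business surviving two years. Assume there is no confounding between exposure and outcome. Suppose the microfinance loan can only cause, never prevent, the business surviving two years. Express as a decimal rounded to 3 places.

PN ≈ 0.560

p₁ = 0.25, p₀ = 0.11.
Under exogeneity and monotonicity, PN = (p₁ − p₀) / p₁.
PN = (0.25 − 0.11) / 0.25 = 0.14 / 0.25 ≈ 0.5600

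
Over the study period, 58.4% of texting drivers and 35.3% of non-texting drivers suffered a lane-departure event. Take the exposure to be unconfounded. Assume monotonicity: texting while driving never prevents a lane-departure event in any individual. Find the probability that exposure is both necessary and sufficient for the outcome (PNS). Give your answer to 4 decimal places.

PNS ≈ 0.2310

p₁ = 0.584, p₀ = 0.353.
Under exogeneity and monotonicity, PNS = p₁ − p₀.
PNS = 0.584 − 0.353 = 0.231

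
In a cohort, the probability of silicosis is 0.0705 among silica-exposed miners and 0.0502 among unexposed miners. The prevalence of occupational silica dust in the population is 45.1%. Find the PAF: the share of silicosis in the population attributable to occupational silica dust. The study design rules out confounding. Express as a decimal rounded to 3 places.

Let p₁ = 0.0705, p₀ = 0.0502.
Overall risk P(Y=1) = π·p₁ + (1−π)·p₀ = 0.451×0.0705 + 0.549×0.0502 = 0.059355.
Under exogeneity, PAF = [P(Y=1) − p₀] / P(Y=1).
PAF = (0.059355 − 0.0502) / 0.059355 ≈ 0.1542

PAF ≈ 0.154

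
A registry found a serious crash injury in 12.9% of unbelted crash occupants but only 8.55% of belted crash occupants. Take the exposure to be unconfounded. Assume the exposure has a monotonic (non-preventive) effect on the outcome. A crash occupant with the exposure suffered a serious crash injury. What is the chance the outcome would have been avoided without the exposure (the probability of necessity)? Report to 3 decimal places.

PN ≈ 0.337

p₁ = 0.129, p₀ = 0.0855.
Under exogeneity and monotonicity, PN = (p₁ − p₀) / p₁.
PN = (0.129 − 0.0855) / 0.129 = 0.0435 / 0.129 ≈ 0.3372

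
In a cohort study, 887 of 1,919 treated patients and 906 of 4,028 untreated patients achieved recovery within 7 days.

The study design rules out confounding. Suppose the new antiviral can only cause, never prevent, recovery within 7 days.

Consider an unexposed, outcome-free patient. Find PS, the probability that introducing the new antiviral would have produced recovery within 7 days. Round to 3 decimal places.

p₁ = P(outcome | exposed) = 887/1919 = 0.46222
p₀ = P(outcome | unexposed) = 906/4028 = 0.22493
Under exogeneity and monotonicity, PS = (p₁ − p₀) / (1 − p₀).
PS = (0.46222 − 0.22493) / (1 − 0.22493) = 0.23729 / 0.77507 ≈ 0.3062

PS ≈ 0.306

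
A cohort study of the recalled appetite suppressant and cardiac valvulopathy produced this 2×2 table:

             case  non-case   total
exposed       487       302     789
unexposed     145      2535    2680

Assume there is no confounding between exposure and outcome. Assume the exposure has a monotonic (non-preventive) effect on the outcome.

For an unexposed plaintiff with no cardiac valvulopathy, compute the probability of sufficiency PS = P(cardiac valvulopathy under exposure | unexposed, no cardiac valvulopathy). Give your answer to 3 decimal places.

p₁ = P(outcome | exposed) = 487/789 = 0.61724
p₀ = P(outcome | unexposed) = 145/2680 = 0.054104
Under exogeneity and monotonicity, PS = (p₁ − p₀) / (1 − p₀).
PS = (0.61724 − 0.054104) / (1 − 0.054104) = 0.56313 / 0.9459 ≈ 0.5953

PS ≈ 0.595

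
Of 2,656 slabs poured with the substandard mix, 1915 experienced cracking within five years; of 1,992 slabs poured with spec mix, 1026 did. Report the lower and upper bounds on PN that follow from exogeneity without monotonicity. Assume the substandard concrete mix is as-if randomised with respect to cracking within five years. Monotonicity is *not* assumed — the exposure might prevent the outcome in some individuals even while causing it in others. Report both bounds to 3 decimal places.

0.286 ≤ PN ≤ 0.673

p₁ = P(outcome | exposed) = 1915/2656 = 0.72101
p₀ = P(outcome | unexposed) = 1026/1992 = 0.51506
Under exogeneity alone the bounds on PN are max{0,(p₁−p₀)/p₁} ≤ PN ≤ min{1,(1−p₀)/p₁}.
  lower = (p₁ − p₀)/p₁ = 0.20595 / 0.72101 ≈ 0.2856
  upper = min{1, (1 − p₀)/p₁} = 0.48494 / 0.72101 ≈ 0.6726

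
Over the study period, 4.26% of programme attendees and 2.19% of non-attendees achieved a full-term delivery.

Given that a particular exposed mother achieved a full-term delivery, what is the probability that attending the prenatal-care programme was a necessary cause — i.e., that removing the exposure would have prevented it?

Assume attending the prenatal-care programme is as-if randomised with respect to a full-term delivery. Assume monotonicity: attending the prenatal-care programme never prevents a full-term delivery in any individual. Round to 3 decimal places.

PN ≈ 0.486

p₁ = 0.0426, p₀ = 0.0219.
Under exogeneity and monotonicity, PN = (p₁ − p₀) / p₁.
PN = (0.0426 − 0.0219) / 0.0426 = 0.0207 / 0.0426 ≈ 0.4859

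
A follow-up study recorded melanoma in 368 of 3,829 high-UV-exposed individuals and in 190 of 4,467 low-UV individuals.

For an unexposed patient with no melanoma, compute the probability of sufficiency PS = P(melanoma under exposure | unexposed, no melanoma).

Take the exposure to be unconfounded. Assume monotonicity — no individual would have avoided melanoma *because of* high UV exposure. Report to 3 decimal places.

p₁ = P(outcome | exposed) = 368/3829 = 0.096109
p₀ = P(outcome | unexposed) = 190/4467 = 0.042534
Under exogeneity and monotonicity, PS = (p₁ − p₀) / (1 − p₀).
PS = (0.096109 − 0.042534) / (1 − 0.042534) = 0.053575 / 0.95747 ≈ 0.0560

PS ≈ 0.056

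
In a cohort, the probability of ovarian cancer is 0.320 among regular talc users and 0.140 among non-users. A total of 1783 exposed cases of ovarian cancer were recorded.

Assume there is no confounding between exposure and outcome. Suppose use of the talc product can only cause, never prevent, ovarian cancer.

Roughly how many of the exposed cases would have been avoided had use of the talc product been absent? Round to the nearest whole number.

Let p₁ = 0.32, p₀ = 0.14.
PN = (p₁ − p₀)/p₁ = (0.32 − 0.14) / 0.32 ≈ 0.56250.
Attributable cases ≈ PN × (exposed cases) = 0.56250 × 1783 ≈ 1002.94.

about 1003 cases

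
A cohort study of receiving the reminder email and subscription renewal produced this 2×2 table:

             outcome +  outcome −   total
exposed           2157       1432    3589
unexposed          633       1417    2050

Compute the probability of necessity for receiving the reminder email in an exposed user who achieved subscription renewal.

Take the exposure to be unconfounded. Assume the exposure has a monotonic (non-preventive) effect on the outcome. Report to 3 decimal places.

p₁ = P(outcome | exposed) = 2157/3589 = 0.601
p₀ = P(outcome | unexposed) = 633/2050 = 0.30878
Under exogeneity and monotonicity, PN = (p₁ − p₀) / p₁.
PN = (0.601 − 0.30878) / 0.601 = 0.29222 / 0.601 ≈ 0.4862

PN ≈ 0.486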